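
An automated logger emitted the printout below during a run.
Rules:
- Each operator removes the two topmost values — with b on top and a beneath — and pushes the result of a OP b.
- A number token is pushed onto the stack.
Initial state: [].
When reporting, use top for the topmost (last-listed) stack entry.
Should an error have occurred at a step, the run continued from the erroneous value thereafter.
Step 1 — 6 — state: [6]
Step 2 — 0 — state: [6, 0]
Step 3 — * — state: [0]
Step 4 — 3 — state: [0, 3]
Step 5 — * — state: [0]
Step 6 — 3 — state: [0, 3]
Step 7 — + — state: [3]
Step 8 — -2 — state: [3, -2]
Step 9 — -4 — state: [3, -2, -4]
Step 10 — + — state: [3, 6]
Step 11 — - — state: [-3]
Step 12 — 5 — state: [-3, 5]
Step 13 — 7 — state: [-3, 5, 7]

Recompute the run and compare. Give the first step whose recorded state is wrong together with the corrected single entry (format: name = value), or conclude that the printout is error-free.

step 10, top = -6

Step 1: push 6: top = 6 — agrees with the printout.
Step 2: push 0: top = 0 — confirmed correct.
Step 3: 6 * 0 = 0 — verified.
Step 4: push 3: top = 3 — verified.
Step 5: 0 * 3 = 0 — same as recorded.
Step 6: push 3: top = 3 — confirmed correct.
Step 7: 0 + 3 = 3 — verified.
Step 8: push -2: top = -2 — agrees with the printout.
Step 9: push -4: top = -4 — in agreement.
Step 10: -2 + -4 = -6 — the printout has a different value.
Step 10 is the first one off; corrected, top = -6.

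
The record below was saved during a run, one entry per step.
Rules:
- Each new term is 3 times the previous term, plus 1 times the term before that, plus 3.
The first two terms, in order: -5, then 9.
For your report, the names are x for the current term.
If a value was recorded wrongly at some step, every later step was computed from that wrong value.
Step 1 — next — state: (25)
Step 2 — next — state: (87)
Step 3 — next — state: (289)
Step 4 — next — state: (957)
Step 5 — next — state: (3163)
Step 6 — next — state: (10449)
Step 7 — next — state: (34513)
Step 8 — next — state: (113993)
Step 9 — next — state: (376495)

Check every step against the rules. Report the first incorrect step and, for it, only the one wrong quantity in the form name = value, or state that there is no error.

step 8, x = 113991

1. x = 3*(9) + (1)*(-5) + (3) = 25 (matches)
2. x = 3*(25) + (1)*(9) + (3) = 87 (matches)
3. x = 3*(87) + (1)*(25) + (3) = 289 (verified)
4. x = 3*(289) + (1)*(87) + (3) = 957 (exactly as logged)
5. x = 3*(957) + (1)*(289) + (3) = 3163 (verified)
6. x = 3*(3163) + (1)*(957) + (3) = 10449 (consistent with the record)
7. x = 3*(10449) + (1)*(3163) + (3) = 34513 (checks out)
8. x = 3*(34513) + (1)*(10449) + (3) = 113991 (the record has a different value)
The audit stops at step 8: the recorded entry is wrong and should be x = 113991.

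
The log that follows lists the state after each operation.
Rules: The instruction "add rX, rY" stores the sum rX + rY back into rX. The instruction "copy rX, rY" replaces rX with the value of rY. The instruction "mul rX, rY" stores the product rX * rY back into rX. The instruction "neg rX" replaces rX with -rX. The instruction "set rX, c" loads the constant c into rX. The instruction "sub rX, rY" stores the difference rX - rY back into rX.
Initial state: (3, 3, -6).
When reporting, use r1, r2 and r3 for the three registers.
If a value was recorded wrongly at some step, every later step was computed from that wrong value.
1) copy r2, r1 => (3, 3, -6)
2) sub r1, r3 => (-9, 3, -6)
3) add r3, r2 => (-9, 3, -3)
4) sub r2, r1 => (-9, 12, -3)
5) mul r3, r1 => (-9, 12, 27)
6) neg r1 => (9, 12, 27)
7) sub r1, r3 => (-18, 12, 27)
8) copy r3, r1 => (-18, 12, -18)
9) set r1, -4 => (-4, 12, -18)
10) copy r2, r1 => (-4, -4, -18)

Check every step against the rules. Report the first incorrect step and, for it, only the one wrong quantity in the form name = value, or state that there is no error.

1. r2 = 3 (matches)
2. r1 = 3 - -6 = 9 (first mismatch against the log)
So the first discrepancy is step 2, where the right value is r1 = 9.

step 2, r1 = 9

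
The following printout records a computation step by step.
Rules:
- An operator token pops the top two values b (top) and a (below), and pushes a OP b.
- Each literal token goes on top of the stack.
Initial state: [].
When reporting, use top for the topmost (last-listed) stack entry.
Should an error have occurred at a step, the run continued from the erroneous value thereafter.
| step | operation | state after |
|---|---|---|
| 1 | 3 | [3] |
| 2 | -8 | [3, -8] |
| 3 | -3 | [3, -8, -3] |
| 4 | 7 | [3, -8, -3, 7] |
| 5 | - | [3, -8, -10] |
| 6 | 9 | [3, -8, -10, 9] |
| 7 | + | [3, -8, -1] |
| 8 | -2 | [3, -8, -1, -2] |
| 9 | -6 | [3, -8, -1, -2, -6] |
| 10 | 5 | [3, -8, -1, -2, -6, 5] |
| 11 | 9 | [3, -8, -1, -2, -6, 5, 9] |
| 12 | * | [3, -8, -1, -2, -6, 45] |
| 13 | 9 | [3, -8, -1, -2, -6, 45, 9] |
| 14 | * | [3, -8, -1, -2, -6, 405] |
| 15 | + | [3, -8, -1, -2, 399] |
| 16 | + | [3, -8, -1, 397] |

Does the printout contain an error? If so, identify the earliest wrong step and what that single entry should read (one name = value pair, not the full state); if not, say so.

Step 1: push 3: top = 3 — in agreement.
Step 2: push -8: top = -8 — confirmed correct.
Step 3: push -3: top = -3 — same as recorded.
Step 4: push 7: top = 7 — same as recorded.
Step 5: -3 - 7 = -10 — matches.
Step 6: push 9: top = 9 — exactly as logged.
Step 7: -10 + 9 = -1 — in agreement.
Step 8: push -2: top = -2 — in agreement.
Step 9: push -6: top = -6 — exactly as logged.
Step 10: push 5: top = 5 — consistent with the printout.
Step 11: push 9: top = 9 — same as recorded.
Step 12: 5 * 9 = 45 — verified.
Step 13: push 9: top = 9 — matches.
Step 14: 45 * 9 = 405 — consistent with the printout.
Step 15: -6 + 405 = 399 — matches.
Step 16: -2 + 399 = 397 — checks out.
The recomputation confirms every line.

no error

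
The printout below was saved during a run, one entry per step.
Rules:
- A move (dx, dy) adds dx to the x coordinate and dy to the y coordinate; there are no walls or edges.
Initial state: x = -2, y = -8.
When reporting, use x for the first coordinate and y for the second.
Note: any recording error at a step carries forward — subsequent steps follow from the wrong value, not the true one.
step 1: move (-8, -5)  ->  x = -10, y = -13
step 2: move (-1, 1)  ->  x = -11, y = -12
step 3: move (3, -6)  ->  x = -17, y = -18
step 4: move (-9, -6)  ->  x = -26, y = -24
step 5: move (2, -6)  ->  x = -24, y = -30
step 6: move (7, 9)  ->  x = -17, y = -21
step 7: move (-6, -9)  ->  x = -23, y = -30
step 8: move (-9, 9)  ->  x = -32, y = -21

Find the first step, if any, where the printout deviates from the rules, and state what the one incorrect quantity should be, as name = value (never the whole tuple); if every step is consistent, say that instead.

Recomputing the run from the initial state:
step 1: x = -10, y = -13
step 2: x = -11, y = -12
step 3: x = -8, y = -18
step 4: x = -17, y = -24
step 5: x = -15, y = -30
step 6: x = -8, y = -21
step 7: x = -14, y = -30
step 8: x = -23, y = -21
The first disagreement with the printout is at step 3, where the value should be x = -8.

step 3, x = -8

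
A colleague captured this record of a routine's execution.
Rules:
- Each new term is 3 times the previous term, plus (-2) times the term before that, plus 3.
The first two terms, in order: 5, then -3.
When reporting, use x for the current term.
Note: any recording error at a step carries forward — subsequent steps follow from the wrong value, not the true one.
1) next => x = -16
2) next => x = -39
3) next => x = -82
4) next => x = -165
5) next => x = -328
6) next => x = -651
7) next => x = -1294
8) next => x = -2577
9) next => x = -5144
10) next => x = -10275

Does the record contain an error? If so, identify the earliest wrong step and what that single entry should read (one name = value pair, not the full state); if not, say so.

step 9, x = -5140

1. x = 3*(-3) + (-2)*(5) + (3) = -16 (in agreement)
2. x = 3*(-16) + (-2)*(-3) + (3) = -39 (checks out)
3. x = 3*(-39) + (-2)*(-16) + (3) = -82 (checks out)
4. x = 3*(-82) + (-2)*(-39) + (3) = -165 (in agreement)
5. x = 3*(-165) + (-2)*(-82) + (3) = -328 (in agreement)
6. x = 3*(-328) + (-2)*(-165) + (3) = -651 (verified)
7. x = 3*(-651) + (-2)*(-328) + (3) = -1294 (no discrepancy)
8. x = 3*(-1294) + (-2)*(-651) + (3) = -2577 (in agreement)
9. x = 3*(-2577) + (-2)*(-1294) + (3) = -5140 (this is not what the record shows)
The audit stops at step 9: the recorded entry is wrong and should be x = -5140.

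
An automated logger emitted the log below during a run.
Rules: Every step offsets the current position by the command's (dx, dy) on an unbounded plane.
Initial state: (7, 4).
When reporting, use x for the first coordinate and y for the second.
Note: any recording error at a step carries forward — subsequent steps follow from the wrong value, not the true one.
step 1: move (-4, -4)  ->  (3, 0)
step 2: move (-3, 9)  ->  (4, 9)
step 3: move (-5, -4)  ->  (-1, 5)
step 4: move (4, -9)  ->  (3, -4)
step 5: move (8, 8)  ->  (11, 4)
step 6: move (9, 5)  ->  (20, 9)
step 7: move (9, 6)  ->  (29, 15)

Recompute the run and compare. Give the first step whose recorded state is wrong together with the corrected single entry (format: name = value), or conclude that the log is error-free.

step 2, x = 0

step 1: x = 7 + (-4) = 3, y = 4 + (-4) = 0 -> exactly as logged
step 2: x = 3 + (-3) = 0, y = 0 + (9) = 9 -> not what was recorded
First incorrect step: 2; the correct value is x = 0.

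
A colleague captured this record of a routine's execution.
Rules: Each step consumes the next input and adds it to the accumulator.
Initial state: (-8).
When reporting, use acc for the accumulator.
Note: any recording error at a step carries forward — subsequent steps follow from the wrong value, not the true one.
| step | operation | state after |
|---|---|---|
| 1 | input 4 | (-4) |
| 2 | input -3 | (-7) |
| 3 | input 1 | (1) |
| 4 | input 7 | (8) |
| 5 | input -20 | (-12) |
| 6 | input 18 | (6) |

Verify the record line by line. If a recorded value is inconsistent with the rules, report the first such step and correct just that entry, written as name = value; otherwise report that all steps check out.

step 3, acc = -6

step 1: acc = -8 + 4 = -4 -> no discrepancy
step 2: acc = -4 + -3 = -7 -> confirmed correct
step 3: acc = -7 + 1 = -6 -> the entry is off here
Step 3 is the first one off; corrected, acc = -6.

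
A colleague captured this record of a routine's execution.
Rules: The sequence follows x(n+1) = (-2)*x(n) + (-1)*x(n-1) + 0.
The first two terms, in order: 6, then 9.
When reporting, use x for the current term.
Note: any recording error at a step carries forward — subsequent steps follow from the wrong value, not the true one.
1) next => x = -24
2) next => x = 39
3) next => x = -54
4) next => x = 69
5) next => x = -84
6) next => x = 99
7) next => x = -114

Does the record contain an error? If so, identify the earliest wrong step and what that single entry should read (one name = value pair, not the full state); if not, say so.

Step 1: x = -2*(9) + (-1)*(6) + (0) = -24 — consistent with the record.
Step 2: x = -2*(-24) + (-1)*(9) + (0) = 39 — in agreement.
Step 3: x = -2*(39) + (-1)*(-24) + (0) = -54 — agrees with the record.
Step 4: x = -2*(-54) + (-1)*(39) + (0) = 69 — matches.
Step 5: x = -2*(69) + (-1)*(-54) + (0) = -84 — verified.
Step 6: x = -2*(-84) + (-1)*(69) + (0) = 99 — confirmed correct.
Step 7: x = -2*(99) + (-1)*(-84) + (0) = -114 — exactly as logged.
The whole run recomputes cleanly — no discrepancies.

no error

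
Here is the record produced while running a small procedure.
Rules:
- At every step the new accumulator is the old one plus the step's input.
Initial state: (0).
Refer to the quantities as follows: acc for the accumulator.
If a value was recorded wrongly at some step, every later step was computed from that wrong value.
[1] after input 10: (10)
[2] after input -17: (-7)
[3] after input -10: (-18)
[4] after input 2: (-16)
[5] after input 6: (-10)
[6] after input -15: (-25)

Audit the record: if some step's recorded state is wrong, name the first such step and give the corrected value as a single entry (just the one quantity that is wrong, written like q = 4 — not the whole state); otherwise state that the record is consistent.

step 3, acc = -17

Recomputing the run from the initial state:
step 1: acc = 10
step 2: acc = -7
step 3: acc = -17
step 4: acc = -15
step 5: acc = -9
step 6: acc = -24
The first disagreement with the record is at step 3, where the value should be acc = -17.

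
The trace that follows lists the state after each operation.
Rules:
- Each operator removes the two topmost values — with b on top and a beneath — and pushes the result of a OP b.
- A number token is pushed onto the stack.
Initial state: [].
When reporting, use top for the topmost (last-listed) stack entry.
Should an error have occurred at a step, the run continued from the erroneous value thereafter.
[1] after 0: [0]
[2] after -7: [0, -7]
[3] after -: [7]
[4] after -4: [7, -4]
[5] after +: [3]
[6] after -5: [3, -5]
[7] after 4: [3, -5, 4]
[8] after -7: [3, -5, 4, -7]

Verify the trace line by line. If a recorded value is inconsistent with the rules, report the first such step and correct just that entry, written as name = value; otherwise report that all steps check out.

no error

Recomputing the run from the initial state:
step 1: [0]
step 2: [0, -7]
step 3: [7]
step 4: [7, -4]
step 5: [3]
step 6: [3, -5]
step 7: [3, -5, 4]
step 8: [3, -5, 4, -7]
This matches the trace at every step.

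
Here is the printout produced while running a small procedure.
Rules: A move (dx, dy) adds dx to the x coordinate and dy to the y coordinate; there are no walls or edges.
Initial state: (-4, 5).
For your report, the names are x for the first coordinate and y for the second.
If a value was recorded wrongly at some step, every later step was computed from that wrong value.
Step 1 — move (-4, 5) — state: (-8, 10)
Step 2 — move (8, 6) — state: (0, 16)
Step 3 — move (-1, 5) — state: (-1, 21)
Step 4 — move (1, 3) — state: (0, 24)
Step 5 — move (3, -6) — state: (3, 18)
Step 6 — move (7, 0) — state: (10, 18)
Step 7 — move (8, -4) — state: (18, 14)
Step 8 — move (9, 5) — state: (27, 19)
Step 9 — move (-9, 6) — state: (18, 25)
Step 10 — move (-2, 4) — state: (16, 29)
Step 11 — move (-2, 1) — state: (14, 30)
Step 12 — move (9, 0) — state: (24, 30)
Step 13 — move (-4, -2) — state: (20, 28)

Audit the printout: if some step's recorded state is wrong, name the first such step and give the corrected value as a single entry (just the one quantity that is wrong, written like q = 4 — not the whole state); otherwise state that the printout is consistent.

step 1: x = -4 + (-4) = -8, y = 5 + (5) = 10 -> consistent with the printout
step 2: x = -8 + (8) = 0, y = 10 + (6) = 16 -> exactly as logged
step 3: x = 0 + (-1) = -1, y = 16 + (5) = 21 -> agrees with the printout
step 4: x = -1 + (1) = 0, y = 21 + (3) = 24 -> no discrepancy
step 5: x = 0 + (3) = 3, y = 24 + (-6) = 18 -> verified
step 6: x = 3 + (7) = 10, y = 18 + (0) = 18 -> consistent with the printout
step 7: x = 10 + (8) = 18, y = 18 + (-4) = 14 -> agrees with the printout
step 8: x = 18 + (9) = 27, y = 14 + (5) = 19 -> matches
step 9: x = 27 + (-9) = 18, y = 19 + (6) = 25 -> matches
step 10: x = 18 + (-2) = 16, y = 25 + (4) = 29 -> no discrepancy
step 11: x = 16 + (-2) = 14, y = 29 + (1) = 30 -> same as recorded
step 12: x = 14 + (9) = 23, y = 30 + (0) = 30 -> not what was recorded
Conclusion: step 12 carries the first error; the entry should be x = 23.

step 12, x = 23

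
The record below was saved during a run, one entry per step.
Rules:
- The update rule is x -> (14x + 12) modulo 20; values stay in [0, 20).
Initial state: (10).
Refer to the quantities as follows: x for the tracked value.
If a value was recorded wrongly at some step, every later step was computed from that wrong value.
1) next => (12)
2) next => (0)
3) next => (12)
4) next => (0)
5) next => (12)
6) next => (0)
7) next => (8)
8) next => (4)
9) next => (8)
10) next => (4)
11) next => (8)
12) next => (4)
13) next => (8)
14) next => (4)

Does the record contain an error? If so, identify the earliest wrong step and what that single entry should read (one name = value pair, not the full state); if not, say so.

step 7, x = 12

Step 1: x = (14*10 + 12) mod 20 = 12 — verified.
Step 2: x = (14*12 + 12) mod 20 = 0 — same as recorded.
Step 3: x = (14*0 + 12) mod 20 = 12 — verified.
Step 4: x = (14*12 + 12) mod 20 = 0 — in agreement.
Step 5: x = (14*0 + 12) mod 20 = 12 — agrees with the record.
Step 6: x = (14*12 + 12) mod 20 = 0 — checks out.
Step 7: x = (14*0 + 12) mod 20 = 12 — the record disagrees here.
The audit stops at step 7: the recorded entry is wrong and should be x = 12.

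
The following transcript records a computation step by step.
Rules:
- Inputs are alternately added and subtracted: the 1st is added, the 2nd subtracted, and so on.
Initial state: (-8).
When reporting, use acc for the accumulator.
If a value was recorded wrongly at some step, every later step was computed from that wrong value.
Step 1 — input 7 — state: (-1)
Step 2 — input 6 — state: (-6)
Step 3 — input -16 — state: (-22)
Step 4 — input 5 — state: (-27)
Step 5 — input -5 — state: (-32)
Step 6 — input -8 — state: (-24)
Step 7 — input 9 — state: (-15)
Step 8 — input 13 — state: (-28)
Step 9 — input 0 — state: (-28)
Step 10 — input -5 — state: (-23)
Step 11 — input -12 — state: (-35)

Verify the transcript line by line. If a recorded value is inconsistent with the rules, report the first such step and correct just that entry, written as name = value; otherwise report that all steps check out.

1. acc = -8 + 7 = -1 (consistent with the transcript)
2. acc = -1 - 6 = -7 (the entry is off here)
The audit stops at step 2: the recorded entry is wrong and should be acc = -7.

step 2, acc = -7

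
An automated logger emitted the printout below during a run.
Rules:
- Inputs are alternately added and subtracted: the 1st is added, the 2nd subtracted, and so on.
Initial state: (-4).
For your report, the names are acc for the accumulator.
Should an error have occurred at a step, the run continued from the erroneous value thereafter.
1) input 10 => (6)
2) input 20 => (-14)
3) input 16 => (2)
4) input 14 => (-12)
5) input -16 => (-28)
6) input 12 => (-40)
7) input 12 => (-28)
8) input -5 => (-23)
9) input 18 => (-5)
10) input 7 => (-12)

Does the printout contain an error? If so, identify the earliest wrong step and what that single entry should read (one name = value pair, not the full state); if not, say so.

Recomputing the run from the initial state:
step 1: acc = 6
step 2: acc = -14
step 3: acc = 2
step 4: acc = -12
step 5: acc = -28
step 6: acc = -40
step 7: acc = -28
step 8: acc = -23
step 9: acc = -5
step 10: acc = -12
This matches the printout at every step.

no error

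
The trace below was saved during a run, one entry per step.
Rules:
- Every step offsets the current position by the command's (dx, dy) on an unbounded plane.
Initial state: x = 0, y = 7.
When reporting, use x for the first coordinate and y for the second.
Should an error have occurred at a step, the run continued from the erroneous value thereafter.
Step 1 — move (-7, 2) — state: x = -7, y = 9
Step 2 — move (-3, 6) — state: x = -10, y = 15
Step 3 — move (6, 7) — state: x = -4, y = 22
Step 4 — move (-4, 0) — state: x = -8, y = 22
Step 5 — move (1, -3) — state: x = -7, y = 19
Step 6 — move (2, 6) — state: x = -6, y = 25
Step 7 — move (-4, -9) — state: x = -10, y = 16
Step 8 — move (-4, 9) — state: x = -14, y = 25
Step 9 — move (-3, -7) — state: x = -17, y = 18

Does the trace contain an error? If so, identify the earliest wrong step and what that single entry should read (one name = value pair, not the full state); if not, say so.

step 1: x = 0 + (-7) = -7, y = 7 + (2) = 9 -> no discrepancy
step 2: x = -7 + (-3) = -10, y = 9 + (6) = 15 -> consistent with the trace
step 3: x = -10 + (6) = -4, y = 15 + (7) = 22 -> checks out
step 4: x = -4 + (-4) = -8, y = 22 + (0) = 22 -> checks out
step 5: x = -8 + (1) = -7, y = 22 + (-3) = 19 -> exactly as logged
step 6: x = -7 + (2) = -5, y = 19 + (6) = 25 -> the trace has a different value
The audit stops at step 6: the recorded entry is wrong and should be x = -5.

step 6, x = -5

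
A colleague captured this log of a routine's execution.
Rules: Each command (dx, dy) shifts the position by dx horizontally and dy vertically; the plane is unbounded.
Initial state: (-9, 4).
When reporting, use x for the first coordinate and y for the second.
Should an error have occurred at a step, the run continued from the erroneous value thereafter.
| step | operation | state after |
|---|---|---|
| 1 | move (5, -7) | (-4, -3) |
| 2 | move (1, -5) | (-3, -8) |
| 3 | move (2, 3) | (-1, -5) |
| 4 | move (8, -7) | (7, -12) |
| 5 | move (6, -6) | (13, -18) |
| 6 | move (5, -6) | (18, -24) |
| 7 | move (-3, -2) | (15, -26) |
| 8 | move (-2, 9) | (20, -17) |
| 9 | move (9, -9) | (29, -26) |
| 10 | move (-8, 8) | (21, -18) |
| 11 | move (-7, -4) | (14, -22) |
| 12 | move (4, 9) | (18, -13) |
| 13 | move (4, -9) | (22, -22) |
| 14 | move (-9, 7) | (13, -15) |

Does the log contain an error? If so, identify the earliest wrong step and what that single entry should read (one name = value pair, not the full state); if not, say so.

step 8, x = 13

Step 1: x = -9 + (5) = -4, y = 4 + (-7) = -3 — checks out.
Step 2: x = -4 + (1) = -3, y = -3 + (-5) = -8 — verified.
Step 3: x = -3 + (2) = -1, y = -8 + (3) = -5 — in agreement.
Step 4: x = -1 + (8) = 7, y = -5 + (-7) = -12 — verified.
Step 5: x = 7 + (6) = 13, y = -12 + (-6) = -18 — same as recorded.
Step 6: x = 13 + (5) = 18, y = -18 + (-6) = -24 — checks out.
Step 7: x = 18 + (-3) = 15, y = -24 + (-2) = -26 — checks out.
Step 8: x = 15 + (-2) = 13, y = -26 + (9) = -17 — the log disagrees here.
Step 8 is the first one off; corrected, x = 13.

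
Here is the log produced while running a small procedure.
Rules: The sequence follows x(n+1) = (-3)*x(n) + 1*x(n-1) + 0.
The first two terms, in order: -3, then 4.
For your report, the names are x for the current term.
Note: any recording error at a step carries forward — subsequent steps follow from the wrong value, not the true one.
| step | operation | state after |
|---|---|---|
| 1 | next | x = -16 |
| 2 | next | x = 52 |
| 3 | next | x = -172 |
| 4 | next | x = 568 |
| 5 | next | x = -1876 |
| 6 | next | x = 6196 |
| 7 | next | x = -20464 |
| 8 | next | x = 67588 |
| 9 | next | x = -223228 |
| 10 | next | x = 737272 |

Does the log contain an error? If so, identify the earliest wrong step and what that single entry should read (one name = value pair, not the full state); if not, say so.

Recomputing the run from the initial state:
step 1: x = -15
step 2: x = 49
step 3: x = -162
step 4: x = 535
step 5: x = -1767
step 6: x = 5836
step 7: x = -19275
step 8: x = 63661
step 9: x = -210258
step 10: x = 694435
The first disagreement with the log is at step 1, where the value should be x = -15.

step 1, x = -15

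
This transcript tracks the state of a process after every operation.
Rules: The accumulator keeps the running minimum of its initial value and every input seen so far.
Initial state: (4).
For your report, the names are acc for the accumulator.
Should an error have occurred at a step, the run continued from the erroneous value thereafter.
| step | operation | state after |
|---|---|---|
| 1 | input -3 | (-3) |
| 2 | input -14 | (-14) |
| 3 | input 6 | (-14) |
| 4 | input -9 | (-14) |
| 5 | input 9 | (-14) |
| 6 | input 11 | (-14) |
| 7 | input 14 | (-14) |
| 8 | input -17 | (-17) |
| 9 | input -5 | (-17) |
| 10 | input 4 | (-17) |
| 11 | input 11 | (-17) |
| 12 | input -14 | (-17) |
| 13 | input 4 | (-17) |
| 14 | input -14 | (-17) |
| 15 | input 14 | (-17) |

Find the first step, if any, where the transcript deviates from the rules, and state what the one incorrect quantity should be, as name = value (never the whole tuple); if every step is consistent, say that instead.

Recomputing the run from the initial state:
step 1: acc = -3
step 2: acc = -14
step 3: acc = -14
step 4: acc = -14
step 5: acc = -14
step 6: acc = -14
step 7: acc = -14
step 8: acc = -17
step 9: acc = -17
step 10: acc = -17
step 11: acc = -17
step 12: acc = -17
step 13: acc = -17
step 14: acc = -17
step 15: acc = -17
This matches the transcript at every step.

no error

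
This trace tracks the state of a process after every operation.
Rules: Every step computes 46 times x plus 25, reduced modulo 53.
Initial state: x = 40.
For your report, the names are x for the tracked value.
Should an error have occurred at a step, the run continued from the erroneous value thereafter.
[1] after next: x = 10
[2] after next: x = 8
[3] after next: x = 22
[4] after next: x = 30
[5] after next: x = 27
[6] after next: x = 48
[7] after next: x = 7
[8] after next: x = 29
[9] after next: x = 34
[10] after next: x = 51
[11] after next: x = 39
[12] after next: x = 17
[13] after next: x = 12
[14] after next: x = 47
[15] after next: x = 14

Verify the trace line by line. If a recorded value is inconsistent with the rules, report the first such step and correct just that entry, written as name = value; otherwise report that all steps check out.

step 10, x = 52

step 1: x = (46*40 + 25) mod 53 = 10 -> checks out
step 2: x = (46*10 + 25) mod 53 = 8 -> agrees with the trace
step 3: x = (46*8 + 25) mod 53 = 22 -> checks out
step 4: x = (46*22 + 25) mod 53 = 30 -> consistent with the trace
step 5: x = (46*30 + 25) mod 53 = 27 -> consistent with the trace
step 6: x = (46*27 + 25) mod 53 = 48 -> agrees with the trace
step 7: x = (46*48 + 25) mod 53 = 7 -> confirmed correct
step 8: x = (46*7 + 25) mod 53 = 29 -> matches
step 9: x = (46*29 + 25) mod 53 = 34 -> consistent with the trace
step 10: x = (46*34 + 25) mod 53 = 52 -> first mismatch against the trace
Step 10 is the first one off; corrected, x = 52.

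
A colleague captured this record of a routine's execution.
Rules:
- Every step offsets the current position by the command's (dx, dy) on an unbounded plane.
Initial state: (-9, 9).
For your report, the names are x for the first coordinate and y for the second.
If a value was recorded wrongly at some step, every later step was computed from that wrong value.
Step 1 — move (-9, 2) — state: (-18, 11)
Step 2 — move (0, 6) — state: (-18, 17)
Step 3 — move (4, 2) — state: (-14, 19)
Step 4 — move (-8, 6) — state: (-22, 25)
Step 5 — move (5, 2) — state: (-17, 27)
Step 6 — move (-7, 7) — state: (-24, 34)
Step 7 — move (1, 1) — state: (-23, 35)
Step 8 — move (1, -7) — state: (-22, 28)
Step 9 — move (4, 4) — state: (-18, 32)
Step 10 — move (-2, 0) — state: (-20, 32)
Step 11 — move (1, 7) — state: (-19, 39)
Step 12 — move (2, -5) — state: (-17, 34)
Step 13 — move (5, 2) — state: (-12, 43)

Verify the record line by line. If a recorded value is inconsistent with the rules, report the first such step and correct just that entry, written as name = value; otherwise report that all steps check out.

step 13, y = 36

step 1: x = -9 + (-9) = -18, y = 9 + (2) = 11 -> no discrepancy
step 2: x = -18 + (0) = -18, y = 11 + (6) = 17 -> agrees with the record
step 3: x = -18 + (4) = -14, y = 17 + (2) = 19 -> agrees with the record
step 4: x = -14 + (-8) = -22, y = 19 + (6) = 25 -> matches
step 5: x = -22 + (5) = -17, y = 25 + (2) = 27 -> consistent with the record
step 6: x = -17 + (-7) = -24, y = 27 + (7) = 34 -> matches
step 7: x = -24 + (1) = -23, y = 34 + (1) = 35 -> consistent with the record
step 8: x = -23 + (1) = -22, y = 35 + (-7) = 28 -> no discrepancy
step 9: x = -22 + (4) = -18, y = 28 + (4) = 32 -> consistent with the record
step 10: x = -18 + (-2) = -20, y = 32 + (0) = 32 -> no discrepancy
step 11: x = -20 + (1) = -19, y = 32 + (7) = 39 -> same as recorded
step 12: x = -19 + (2) = -17, y = 39 + (-5) = 34 -> confirmed correct
step 13: x = -17 + (5) = -12, y = 34 + (2) = 36 -> the recorded entry deviates here
So the first discrepancy is step 13, where the right value is y = 36.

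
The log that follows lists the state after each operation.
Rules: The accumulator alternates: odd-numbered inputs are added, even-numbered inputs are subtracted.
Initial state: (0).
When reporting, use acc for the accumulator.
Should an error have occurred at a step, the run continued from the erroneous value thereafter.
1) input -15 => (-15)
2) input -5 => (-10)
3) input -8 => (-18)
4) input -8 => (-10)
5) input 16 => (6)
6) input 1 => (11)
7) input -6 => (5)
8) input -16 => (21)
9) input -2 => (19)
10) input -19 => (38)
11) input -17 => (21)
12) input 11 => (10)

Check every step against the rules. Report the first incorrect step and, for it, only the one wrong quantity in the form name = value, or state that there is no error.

step 6, acc = 5

step 1: acc = 0 + -15 = -15 -> in agreement
step 2: acc = -15 - -5 = -10 -> in agreement
step 3: acc = -10 + -8 = -18 -> checks out
step 4: acc = -18 - -8 = -10 -> agrees with the log
step 5: acc = -10 + 16 = 6 -> exactly as logged
step 6: acc = 6 - 1 = 5 -> this is not what the log shows
Step 6 is the first one off; corrected, acc = 5.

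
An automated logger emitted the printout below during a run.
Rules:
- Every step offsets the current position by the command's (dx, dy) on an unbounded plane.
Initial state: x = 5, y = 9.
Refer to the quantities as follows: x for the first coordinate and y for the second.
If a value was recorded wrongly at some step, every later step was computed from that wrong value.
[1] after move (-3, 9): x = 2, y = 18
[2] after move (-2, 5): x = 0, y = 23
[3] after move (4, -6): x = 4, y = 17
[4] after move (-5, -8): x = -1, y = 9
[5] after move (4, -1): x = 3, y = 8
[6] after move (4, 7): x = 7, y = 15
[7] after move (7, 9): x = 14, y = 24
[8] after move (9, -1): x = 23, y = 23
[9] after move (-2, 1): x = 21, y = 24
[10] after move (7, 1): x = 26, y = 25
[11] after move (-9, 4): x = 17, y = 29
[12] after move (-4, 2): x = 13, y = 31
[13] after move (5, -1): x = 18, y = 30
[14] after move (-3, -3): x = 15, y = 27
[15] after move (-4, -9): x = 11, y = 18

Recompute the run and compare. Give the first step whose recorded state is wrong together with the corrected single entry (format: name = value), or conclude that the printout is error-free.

step 10, x = 28

Step 1: x = 5 + (-3) = 2, y = 9 + (9) = 18 — verified.
Step 2: x = 2 + (-2) = 0, y = 18 + (5) = 23 — confirmed correct.
Step 3: x = 0 + (4) = 4, y = 23 + (-6) = 17 — same as recorded.
Step 4: x = 4 + (-5) = -1, y = 17 + (-8) = 9 — no discrepancy.
Step 5: x = -1 + (4) = 3, y = 9 + (-1) = 8 — consistent with the printout.
Step 6: x = 3 + (4) = 7, y = 8 + (7) = 15 — verified.
Step 7: x = 7 + (7) = 14, y = 15 + (9) = 24 — same as recorded.
Step 8: x = 14 + (9) = 23, y = 24 + (-1) = 23 — no discrepancy.
Step 9: x = 23 + (-2) = 21, y = 23 + (1) = 24 — same as recorded.
Step 10: x = 21 + (7) = 28, y = 24 + (1) = 25 — the printout has a different value.
That makes step 10 the first incorrect line — x = 28 is what it should show.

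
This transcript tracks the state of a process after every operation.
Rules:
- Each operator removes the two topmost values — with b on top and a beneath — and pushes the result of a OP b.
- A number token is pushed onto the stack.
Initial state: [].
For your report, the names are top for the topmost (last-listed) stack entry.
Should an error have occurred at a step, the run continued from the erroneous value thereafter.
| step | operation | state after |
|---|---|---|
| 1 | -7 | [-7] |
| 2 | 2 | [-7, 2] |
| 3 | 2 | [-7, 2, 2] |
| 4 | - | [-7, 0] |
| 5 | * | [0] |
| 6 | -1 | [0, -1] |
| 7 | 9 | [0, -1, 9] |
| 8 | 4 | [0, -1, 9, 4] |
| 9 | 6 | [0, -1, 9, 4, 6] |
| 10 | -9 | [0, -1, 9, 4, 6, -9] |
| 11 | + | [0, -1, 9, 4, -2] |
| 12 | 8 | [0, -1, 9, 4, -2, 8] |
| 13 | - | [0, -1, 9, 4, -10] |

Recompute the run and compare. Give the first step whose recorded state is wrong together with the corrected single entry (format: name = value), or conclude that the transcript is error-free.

Step 1: push -7: top = -7 — consistent with the transcript.
Step 2: push 2: top = 2 — consistent with the transcript.
Step 3: push 2: top = 2 — same as recorded.
Step 4: 2 - 2 = 0 — exactly as logged.
Step 5: -7 * 0 = 0 — verified.
Step 6: push -1: top = -1 — in agreement.
Step 7: push 9: top = 9 — same as recorded.
Step 8: push 4: top = 4 — agrees with the transcript.
Step 9: push 6: top = 6 — exactly as logged.
Step 10: push -9: top = -9 — same as recorded.
Step 11: 6 + -9 = -3 — the transcript has a different value.
Step 11 is the first one off; corrected, top = -3.

step 11, top = -3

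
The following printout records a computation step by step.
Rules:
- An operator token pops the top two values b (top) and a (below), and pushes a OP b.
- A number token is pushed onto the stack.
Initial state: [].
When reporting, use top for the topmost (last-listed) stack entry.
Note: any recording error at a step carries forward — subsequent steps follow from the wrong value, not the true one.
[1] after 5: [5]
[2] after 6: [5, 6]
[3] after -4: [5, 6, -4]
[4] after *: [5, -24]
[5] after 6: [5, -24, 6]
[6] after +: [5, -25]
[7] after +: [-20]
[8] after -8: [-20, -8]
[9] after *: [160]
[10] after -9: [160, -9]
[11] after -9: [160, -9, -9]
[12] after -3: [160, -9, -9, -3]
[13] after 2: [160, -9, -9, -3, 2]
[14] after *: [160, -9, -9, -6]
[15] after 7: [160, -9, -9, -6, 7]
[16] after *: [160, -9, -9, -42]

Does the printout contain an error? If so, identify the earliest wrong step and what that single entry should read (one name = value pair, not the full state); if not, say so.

step 1: push 5: top = 5 -> verified
step 2: push 6: top = 6 -> verified
step 3: push -4: top = -4 -> exactly as logged
step 4: 6 * -4 = -24 -> exactly as logged
step 5: push 6: top = 6 -> exactly as logged
step 6: -24 + 6 = -18 -> the printout has a different value
First deviation found at step 6; the corrected entry is top = -18.

step 6, top = -18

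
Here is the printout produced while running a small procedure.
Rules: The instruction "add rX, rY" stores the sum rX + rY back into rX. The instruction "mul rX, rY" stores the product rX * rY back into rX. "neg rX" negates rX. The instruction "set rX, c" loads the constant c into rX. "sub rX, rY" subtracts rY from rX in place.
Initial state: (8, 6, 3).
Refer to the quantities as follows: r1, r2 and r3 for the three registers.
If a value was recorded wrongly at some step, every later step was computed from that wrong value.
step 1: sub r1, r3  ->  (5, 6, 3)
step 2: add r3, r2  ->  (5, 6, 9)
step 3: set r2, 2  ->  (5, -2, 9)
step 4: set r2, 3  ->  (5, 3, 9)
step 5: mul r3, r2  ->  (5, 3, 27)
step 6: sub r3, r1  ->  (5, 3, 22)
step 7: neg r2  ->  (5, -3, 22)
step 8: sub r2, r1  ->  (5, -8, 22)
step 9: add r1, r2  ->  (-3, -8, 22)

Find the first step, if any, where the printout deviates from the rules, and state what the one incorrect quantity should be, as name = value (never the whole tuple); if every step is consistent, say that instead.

step 3, r2 = 2

Recomputing the run from the initial state:
step 1: r1 = 5, r2 = 6, r3 = 3
step 2: r1 = 5, r2 = 6, r3 = 9
step 3: r1 = 5, r2 = 2, r3 = 9
step 4: r1 = 5, r2 = 3, r3 = 9
step 5: r1 = 5, r2 = 3, r3 = 27
step 6: r1 = 5, r2 = 3, r3 = 22
step 7: r1 = 5, r2 = -3, r3 = 22
step 8: r1 = 5, r2 = -8, r3 = 22
step 9: r1 = -3, r2 = -8, r3 = 22
The first disagreement with the printout is at step 3, where the value should be r2 = 2.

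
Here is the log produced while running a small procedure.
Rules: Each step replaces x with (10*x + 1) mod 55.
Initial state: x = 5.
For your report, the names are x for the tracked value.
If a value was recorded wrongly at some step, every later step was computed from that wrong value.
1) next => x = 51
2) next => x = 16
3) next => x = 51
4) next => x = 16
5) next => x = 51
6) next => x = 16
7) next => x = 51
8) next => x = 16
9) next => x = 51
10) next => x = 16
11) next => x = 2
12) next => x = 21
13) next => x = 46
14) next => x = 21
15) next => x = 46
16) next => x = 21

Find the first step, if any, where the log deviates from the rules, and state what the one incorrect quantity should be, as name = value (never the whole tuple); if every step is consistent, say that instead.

1. x = (10*5 + 1) mod 55 = 51 (verified)
2. x = (10*51 + 1) mod 55 = 16 (confirmed correct)
3. x = (10*16 + 1) mod 55 = 51 (consistent with the log)
4. x = (10*51 + 1) mod 55 = 16 (in agreement)
5. x = (10*16 + 1) mod 55 = 51 (same as recorded)
6. x = (10*51 + 1) mod 55 = 16 (same as recorded)
7. x = (10*16 + 1) mod 55 = 51 (agrees with the log)
8. x = (10*51 + 1) mod 55 = 16 (checks out)
9. x = (10*16 + 1) mod 55 = 51 (no discrepancy)
10. x = (10*51 + 1) mod 55 = 16 (verified)
11. x = (10*16 + 1) mod 55 = 51 (this is not what the log shows)
The audit stops at step 11: the recorded entry is wrong and should be x = 51.

step 11, x = 51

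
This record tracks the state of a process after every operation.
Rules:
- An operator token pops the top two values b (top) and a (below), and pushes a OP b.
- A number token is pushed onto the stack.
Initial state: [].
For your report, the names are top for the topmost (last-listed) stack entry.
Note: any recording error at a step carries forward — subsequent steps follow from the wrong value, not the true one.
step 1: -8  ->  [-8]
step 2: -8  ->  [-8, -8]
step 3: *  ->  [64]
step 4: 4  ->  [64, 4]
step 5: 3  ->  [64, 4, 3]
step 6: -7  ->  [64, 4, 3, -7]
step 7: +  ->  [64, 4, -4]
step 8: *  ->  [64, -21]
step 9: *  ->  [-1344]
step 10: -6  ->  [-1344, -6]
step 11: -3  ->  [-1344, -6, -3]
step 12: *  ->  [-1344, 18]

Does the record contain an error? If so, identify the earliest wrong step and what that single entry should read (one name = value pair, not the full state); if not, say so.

step 8, top = -16

Recomputing the run from the initial state:
step 1: [-8]
step 2: [-8, -8]
step 3: [64]
step 4: [64, 4]
step 5: [64, 4, 3]
step 6: [64, 4, 3, -7]
step 7: [64, 4, -4]
step 8: [64, -16]
step 9: [-1024]
step 10: [-1024, -6]
step 11: [-1024, -6, -3]
step 12: [-1024, 18]
The first disagreement with the record is at step 8, where the value should be top = -16.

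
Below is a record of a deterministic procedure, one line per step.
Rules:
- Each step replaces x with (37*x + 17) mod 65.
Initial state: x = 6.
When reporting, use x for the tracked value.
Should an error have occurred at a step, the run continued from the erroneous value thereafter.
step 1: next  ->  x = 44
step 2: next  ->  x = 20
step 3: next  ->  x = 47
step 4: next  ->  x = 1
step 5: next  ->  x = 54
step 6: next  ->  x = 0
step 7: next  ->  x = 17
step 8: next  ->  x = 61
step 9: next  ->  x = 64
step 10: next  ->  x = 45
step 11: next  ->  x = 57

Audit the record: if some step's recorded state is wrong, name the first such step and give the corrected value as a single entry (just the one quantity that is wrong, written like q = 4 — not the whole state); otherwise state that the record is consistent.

step 3, x = 42

1. x = (37*6 + 17) mod 65 = 44 (matches)
2. x = (37*44 + 17) mod 65 = 20 (checks out)
3. x = (37*20 + 17) mod 65 = 42 (the recorded entry deviates here)
The earliest wrong entry is at step 3: it should read x = 42.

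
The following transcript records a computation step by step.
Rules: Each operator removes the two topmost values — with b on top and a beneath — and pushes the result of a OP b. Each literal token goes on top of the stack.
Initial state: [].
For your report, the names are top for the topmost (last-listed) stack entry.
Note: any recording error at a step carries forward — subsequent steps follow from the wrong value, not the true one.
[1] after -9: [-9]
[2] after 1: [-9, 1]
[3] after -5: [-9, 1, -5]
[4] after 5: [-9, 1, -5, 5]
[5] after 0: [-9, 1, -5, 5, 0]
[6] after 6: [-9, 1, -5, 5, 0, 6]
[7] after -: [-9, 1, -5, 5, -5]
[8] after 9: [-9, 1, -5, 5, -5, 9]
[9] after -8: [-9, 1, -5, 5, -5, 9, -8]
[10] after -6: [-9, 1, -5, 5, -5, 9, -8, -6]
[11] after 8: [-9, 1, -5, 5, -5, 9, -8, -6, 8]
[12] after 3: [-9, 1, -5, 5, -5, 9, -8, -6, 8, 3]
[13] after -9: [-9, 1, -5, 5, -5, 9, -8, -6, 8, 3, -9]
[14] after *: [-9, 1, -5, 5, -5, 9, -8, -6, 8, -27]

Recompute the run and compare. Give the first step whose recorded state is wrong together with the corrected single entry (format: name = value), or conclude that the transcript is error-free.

step 7, top = -6

step 1: push -9: top = -9 -> confirmed correct
step 2: push 1: top = 1 -> checks out
step 3: push -5: top = -5 -> no discrepancy
step 4: push 5: top = 5 -> same as recorded
step 5: push 0: top = 0 -> consistent with the transcript
step 6: push 6: top = 6 -> agrees with the transcript
step 7: 0 - 6 = -6 -> a discrepancy with the transcript
First deviation found at step 7; the corrected entry is top = -6.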